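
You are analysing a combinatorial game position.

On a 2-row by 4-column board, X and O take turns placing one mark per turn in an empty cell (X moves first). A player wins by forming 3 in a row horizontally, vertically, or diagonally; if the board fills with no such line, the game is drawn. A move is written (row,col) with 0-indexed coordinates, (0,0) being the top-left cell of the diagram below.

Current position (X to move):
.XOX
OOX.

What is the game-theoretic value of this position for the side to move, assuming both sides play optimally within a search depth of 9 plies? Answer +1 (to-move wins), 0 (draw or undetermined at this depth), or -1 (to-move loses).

[.XOX/OOX.] X move#1: (0,0):+0/XXOX/OOX.*, (1,3):+0/.XOX/OOXX
[XXOX/OOX.] O move#2: (1,3):+0/XXOX/OOXO*
[XXOX/OOXO] end (terminal +0, X#3); searched .XOX/OOX. to 9

value(.XOX/OOX., X) = 0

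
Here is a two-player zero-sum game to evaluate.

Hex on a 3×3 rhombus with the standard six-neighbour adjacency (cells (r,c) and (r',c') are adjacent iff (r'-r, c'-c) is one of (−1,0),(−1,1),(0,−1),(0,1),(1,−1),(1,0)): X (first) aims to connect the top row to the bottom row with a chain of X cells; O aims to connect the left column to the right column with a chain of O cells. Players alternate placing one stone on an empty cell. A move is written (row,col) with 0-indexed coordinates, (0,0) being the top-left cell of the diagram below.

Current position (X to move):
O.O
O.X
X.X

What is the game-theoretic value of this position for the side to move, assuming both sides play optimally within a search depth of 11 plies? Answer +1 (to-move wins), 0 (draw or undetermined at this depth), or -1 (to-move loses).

value(O.O/O.X/X.X, X) = -1

ply 1, X at O.O/O.X/X.X | (0,1)=-1→OXO/O.X/X.X*; (1,1)=-1→O.O/OXX/X.X; (2,1)=-1→O.O/O.X/XXX
ply 2, O at OXO/O.X/X.X | (1,1)=+1→OXO/OOX/X.X*; (2,1)=-1→OXO/O.X/XOX
ply 3: OXO/OOX/X.X is terminal -1 (X); from O.O/O.X/X.X depth 11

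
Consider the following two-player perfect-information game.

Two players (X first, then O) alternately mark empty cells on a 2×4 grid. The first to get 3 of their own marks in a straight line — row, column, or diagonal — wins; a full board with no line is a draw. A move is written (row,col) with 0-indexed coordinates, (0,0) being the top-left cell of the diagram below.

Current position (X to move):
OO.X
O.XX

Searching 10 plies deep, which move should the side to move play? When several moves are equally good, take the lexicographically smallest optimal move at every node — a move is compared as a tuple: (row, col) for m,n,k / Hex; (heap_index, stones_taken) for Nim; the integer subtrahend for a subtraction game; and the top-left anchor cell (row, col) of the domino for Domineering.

[OO.X/O.XX] X move#1: (0,2):+0/OOXX/O.XX, (1,1):+1/OO.X/OXXX*
[OO.X/OXXX] end (terminal -1, O#2); searched OO.X/O.XX to 10

X's best at [OO.X/O.XX]: (1,1)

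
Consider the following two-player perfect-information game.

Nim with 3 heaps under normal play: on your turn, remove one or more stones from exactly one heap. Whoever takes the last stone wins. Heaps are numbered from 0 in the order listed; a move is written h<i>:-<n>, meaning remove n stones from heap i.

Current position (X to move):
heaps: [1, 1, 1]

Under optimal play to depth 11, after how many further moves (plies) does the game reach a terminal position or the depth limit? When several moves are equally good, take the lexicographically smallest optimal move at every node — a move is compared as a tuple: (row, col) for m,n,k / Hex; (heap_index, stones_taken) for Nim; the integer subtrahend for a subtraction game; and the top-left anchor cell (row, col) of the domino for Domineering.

PV length from [(1,1,1)]: 3 plies

p1 X@[(1,1,1)]: h0:-1[(0,1,1)]+1* h1:-1[(1,0,1)]+1 h2:-1[(1,1,0)]+1
p2 O@[(0,1,1)]: h1:-1[(0,0,1)]-1* h2:-1[(0,1,0)]-1
p3 X@[(0,0,1)]: h2:-1[(0,0,0)]+1*
p4 O@[(0,0,0)] terminal -1; root [(1,1,1)] d11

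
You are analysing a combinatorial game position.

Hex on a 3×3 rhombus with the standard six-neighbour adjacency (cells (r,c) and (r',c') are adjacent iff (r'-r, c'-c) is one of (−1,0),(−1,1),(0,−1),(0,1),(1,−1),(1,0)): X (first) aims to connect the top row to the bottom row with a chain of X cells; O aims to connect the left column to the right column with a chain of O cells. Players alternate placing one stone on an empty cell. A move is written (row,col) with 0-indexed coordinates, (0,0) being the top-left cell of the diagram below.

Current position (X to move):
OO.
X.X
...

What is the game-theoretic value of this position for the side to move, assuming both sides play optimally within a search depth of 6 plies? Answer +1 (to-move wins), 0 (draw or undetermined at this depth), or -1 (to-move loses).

value(OO./X.X/..., X) = +1

p1 X@[OO./X.X/...]: (0,2)[OOX/X.X/...]+1* (1,1)[OO./XXX/...]-1 (2,0)[OO./X.X/X..]-1 (2,1)[OO./X.X/.X.]-1 (2,2)[OO./X.X/..X]-1
p2 O@[OOX/X.X/...]: (1,1)[OOX/XOX/...]-1* (2,0)[OOX/X.X/O..]-1 (2,1)[OOX/X.X/.O.]-1 (2,2)[OOX/X.X/..O]-1
p3 X@[OOX/XOX/...]: (2,0)[OOX/XOX/X..]+1* (2,1)[OOX/XOX/.X.]+1 (2,2)[OOX/XOX/..X]+1
p4 O@[OOX/XOX/X..]: (2,1)[OOX/XOX/XO.]-1* (2,2)[OOX/XOX/X.O]-1
p5 X@[OOX/XOX/XO.]: (2,2)[OOX/XOX/XOX]+1*
p6 O@[OOX/XOX/XOX] terminal -1; root [OO./X.X/...] d6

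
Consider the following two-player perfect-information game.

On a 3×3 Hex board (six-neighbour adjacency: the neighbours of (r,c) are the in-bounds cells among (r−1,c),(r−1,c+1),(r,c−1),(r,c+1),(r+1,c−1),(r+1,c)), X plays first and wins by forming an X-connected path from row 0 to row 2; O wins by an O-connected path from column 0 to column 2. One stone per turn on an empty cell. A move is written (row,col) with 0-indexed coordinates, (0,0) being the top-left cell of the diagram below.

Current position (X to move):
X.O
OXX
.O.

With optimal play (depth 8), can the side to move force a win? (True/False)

p1 X@[X.O/OXX/.O.]: (0,1)[XXO/OXX/.O.]+1* (2,0)[X.O/OXX/XO.]-1 (2,2)[X.O/OXX/.OX]-1
p2 O@[XXO/OXX/.O.]: (2,0)[XXO/OXX/OO.]-1* (2,2)[XXO/OXX/.OO]-1
p3 X@[XXO/OXX/OO.]: (2,2)[XXO/OXX/OOX]+1*
p4 O@[XXO/OXX/OOX] terminal -1; root [X.O/OXX/.O.] d8

X winning at [X.O/OXX/.O.]: True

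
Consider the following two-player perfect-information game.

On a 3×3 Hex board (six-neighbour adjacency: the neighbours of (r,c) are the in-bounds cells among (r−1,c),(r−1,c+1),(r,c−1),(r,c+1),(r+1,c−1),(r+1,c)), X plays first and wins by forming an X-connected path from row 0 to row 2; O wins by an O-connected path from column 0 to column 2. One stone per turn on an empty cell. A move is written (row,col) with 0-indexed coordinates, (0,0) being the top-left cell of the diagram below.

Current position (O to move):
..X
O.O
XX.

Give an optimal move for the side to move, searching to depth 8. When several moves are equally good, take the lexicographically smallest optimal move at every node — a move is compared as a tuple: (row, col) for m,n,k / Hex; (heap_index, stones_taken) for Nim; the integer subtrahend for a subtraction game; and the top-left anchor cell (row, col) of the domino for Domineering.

[..X/O.O/XX.] O move#1: (0,0):-1/O.X/O.O/XX., (0,1):-1/.OX/O.O/XX., (1,1):+1/..X/OOO/XX.*, (2,2):-1/..X/O.O/XXO
[..X/OOO/XX.] end (terminal -1, X#2); searched ..X/O.O/XX. to 8

O's best at [..X/O.O/XX.]: (1,1)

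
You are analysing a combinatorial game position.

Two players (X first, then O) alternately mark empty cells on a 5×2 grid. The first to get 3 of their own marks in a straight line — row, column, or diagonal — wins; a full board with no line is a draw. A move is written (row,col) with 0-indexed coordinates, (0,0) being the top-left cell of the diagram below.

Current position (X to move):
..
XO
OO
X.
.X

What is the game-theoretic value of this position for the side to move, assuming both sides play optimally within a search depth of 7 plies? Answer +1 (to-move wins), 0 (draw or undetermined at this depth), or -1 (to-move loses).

[../XO/OO/X./.X] X move#1: (0,0):-1/X./XO/OO/X./.X*, (0,1):-1/.X/XO/OO/X./.X, (3,1):-1/../XO/OO/XX/.X, (4,0):-1/../XO/OO/X./XX
[X./XO/OO/X./.X] O move#2: (0,1):+1/XO/XO/OO/X./.X*, (3,1):+1/X./XO/OO/XO/.X, (4,0):+1/X./XO/OO/X./OX
[XO/XO/OO/X./.X] end (terminal -1, X#3); searched ../XO/OO/X./.X to 7

value(../XO/OO/X./.X, X) = -1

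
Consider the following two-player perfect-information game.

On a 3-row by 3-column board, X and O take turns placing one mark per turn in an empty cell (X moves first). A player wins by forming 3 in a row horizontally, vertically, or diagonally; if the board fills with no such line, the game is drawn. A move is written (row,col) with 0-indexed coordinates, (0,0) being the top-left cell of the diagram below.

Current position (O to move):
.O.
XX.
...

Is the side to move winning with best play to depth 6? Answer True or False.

[.O./XX./...] O move#1: (0,0):-1/OO./XX./...*, (0,2):-1/.OO/XX./..., (1,2):-1/.O./XXO/..., (2,0):-1/.O./XX./O.., (2,1):-1/.O./XX./.O., (2,2):-1/.O./XX./..O
[OO./XX./...] X move#2: (0,2):+1/OOX/XX./...*, (1,2):+1/OO./XXX/..., (2,0):-1/OO./XX./X.., (2,1):-1/OO./XX./.X., (2,2):-1/OO./XX./..X
[OOX/XX./...] O move#3: (1,2):-1/OOX/XXO/...*, (2,0):-1/OOX/XX./O.., (2,1):-1/OOX/XX./.O., (2,2):-1/OOX/XX./..O
[OOX/XXO/...] X move#4: (2,0):+1/OOX/XXO/X..*, (2,1):+0/OOX/XXO/.X., (2,2):+0/OOX/XXO/..X
[OOX/XXO/X..] end (terminal -1, O#5); searched .O./XX./... to 6

O winning at [.O./XX./...]: False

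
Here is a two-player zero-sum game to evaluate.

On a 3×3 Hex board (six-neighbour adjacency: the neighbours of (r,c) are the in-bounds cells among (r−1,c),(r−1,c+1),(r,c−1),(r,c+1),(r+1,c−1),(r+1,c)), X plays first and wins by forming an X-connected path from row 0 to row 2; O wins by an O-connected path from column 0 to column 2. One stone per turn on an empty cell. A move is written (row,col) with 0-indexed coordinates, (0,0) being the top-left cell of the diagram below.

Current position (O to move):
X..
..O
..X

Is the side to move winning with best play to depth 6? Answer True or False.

[X../..O/..X] O move#1: (0,1):-1/XO./..O/..X, (0,2):-1/X.O/..O/..X, (1,0):-1/X../O.O/..X, (1,1):+1/X../.OO/..X*, (2,0):+1/X../..O/O.X, (2,1):-1/X../..O/.OX
[X../.OO/..X] X move#2: (0,1):-1/XX./.OO/..X*, (0,2):-1/X.X/.OO/..X, (1,0):-1/X../XOO/..X, (2,0):-1/X../.OO/X.X, (2,1):-1/X../.OO/.XX
[XX./.OO/..X] O move#3: (0,2):+1/XXO/.OO/..X*, (1,0):+1/XX./OOO/..X, (2,0):+1/XX./.OO/O.X, (2,1):+1/XX./.OO/.OX
[XXO/.OO/..X] X move#4: (1,0):-1/XXO/XOO/..X*, (2,0):-1/XXO/.OO/X.X, (2,1):-1/XXO/.OO/.XX
[XXO/XOO/..X] O move#5: (2,0):+1/XXO/XOO/O.X*, (2,1):-1/XXO/XOO/.OX
[XXO/XOO/O.X] end (terminal -1, X#6); searched X../..O/..X to 6

O winning at [X../..O/..X]: True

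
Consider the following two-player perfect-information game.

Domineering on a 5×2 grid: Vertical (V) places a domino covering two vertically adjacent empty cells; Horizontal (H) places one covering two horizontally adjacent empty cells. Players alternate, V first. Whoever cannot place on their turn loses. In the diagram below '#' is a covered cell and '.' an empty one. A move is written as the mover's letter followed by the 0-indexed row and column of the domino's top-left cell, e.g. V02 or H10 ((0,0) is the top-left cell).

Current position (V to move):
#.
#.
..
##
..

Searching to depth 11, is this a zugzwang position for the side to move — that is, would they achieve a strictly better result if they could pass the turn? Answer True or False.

[#./#./../##/..] V move#1: V01:-1/##/##/../##/..*, V11:-1/#./##/.#/##/..
[##/##/../##/..] H move#2: H20:+1/##/##/##/##/..*, H40:+1/##/##/../##/##
[##/##/##/##/..] end (terminal -1, V#3); searched #./#./../##/.. to 11
pass branch (H moves first from the same position):
  | [#./#./../##/..] H move#1: H20:+1/#./#./##/##/..*, H40:-1/#./#./../##/##
  | [#./#./##/##/..] V move#2: V01:-1/##/##/##/##/..*
  | [##/##/##/##/..] H move#3: H40:+1/##/##/##/##/##*
  | [##/##/##/##/##] end (terminal -1, V#4); searched #./#./../##/.. to 11
V moving scores -1; V passing scores -1

zugzwang(#./#./../##/.., V) = False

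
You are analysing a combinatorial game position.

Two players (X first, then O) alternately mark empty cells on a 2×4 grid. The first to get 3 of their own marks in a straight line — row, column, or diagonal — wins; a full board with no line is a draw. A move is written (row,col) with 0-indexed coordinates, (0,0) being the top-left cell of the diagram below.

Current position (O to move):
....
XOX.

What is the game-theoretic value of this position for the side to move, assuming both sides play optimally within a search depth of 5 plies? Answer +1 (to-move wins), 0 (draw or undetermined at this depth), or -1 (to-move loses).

value(..../XOX., O) = 0

[..../XOX.] O move#1: (0,0):+0/O.../XOX.*, (0,1):+0/.O../XOX., (0,2):+0/..O./XOX., (0,3):+0/...O/XOX., (1,3):+0/..../XOXO
[O.../XOX.] X move#2: (0,1):+0/OX../XOX.*, (0,2):+0/O.X./XOX., (0,3):+0/O..X/XOX., (1,3):+0/O.../XOXX
[OX../XOX.] O move#3: (0,2):+0/OXO./XOX.*, (0,3):+0/OX.O/XOX., (1,3):+0/OX../XOXO
[OXO./XOX.] X move#4: (0,3):+0/OXOX/XOX.*, (1,3):+0/OXO./XOXX
[OXOX/XOX.] O move#5: (1,3):+0/OXOX/XOXO*
[OXOX/XOXO] end (terminal +0, X#6); searched ..../XOX. to 5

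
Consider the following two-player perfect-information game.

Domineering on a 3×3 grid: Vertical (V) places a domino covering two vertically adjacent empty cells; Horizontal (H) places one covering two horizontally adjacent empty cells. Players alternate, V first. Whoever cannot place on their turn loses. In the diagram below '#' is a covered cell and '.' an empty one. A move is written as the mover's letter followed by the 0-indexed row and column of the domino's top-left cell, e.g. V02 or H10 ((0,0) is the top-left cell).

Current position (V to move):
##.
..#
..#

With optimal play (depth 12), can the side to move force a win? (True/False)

V winning at [##./..#/..#]: True

ply 1, V at ##./..#/..# | V10=+1→##./#.#/#.#*; V11=+1→##./.##/.##
ply 2: ##./#.#/#.# is terminal -1 (H); from ##./..#/..# depth 12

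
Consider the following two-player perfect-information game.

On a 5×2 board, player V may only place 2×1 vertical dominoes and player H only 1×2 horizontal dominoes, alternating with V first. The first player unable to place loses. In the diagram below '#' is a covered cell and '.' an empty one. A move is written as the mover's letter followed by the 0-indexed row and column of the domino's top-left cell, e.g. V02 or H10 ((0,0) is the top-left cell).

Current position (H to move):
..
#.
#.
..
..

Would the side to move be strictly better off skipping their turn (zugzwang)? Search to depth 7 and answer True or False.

zugzwang(../#./#./../.., H) = False

ply 1, H at ../#./#./../.. | H00=-1→##/#./#./../..; H30=+1→../#./#./##/..*; H40=+1→../#./#./../##
ply 2, V at ../#./#./##/.. | V01=-1→.#/##/#./##/..*; V11=-1→../##/##/##/..
ply 3, H at .#/##/#./##/.. | H40=+1→.#/##/#./##/##*
ply 4: .#/##/#./##/## is terminal -1 (V); from ../#./#./../.. depth 7
if H skipped the turn, V would face:
~ ply 1, V at ../#./#./../.. | V01=-1→.#/##/#./../..; V11=-1→../##/##/../..; V21=+1→../#./##/.#/..*; V30=+1→../#./#./#./#.; V31=+1→../#./#./.#/.#
~ ply 2, H at ../#./##/.#/.. | H00=-1→##/#./##/.#/..*; H40=-1→../#./##/.#/##
~ ply 3, V at ##/#./##/.#/.. | V30=+1→##/#./##/##/#.*
~ ply 4: ##/#./##/##/#. is terminal -1 (H); from ../#./#./../.. depth 7
compare (H): move=+1 vs pass=-1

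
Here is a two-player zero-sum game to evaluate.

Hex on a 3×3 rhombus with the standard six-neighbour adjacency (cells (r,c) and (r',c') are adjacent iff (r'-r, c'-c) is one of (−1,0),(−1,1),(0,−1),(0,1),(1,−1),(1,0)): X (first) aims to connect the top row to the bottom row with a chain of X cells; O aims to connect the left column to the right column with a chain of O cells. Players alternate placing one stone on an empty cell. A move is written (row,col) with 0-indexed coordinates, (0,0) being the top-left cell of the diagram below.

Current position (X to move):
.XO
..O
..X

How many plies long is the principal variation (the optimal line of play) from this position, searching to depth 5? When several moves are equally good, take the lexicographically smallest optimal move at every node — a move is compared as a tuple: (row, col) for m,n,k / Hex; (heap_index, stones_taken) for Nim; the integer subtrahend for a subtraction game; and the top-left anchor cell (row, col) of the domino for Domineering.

PV length from [.XO/..O/..X]: 5 plies

p1 X@[.XO/..O/..X]: (0,0)[XXO/..O/..X]-1 (1,0)[.XO/X.O/..X]-1 (1,1)[.XO/.XO/..X]+1* (2,0)[.XO/..O/X.X]+1 (2,1)[.XO/..O/.XX]-1
p2 O@[.XO/.XO/..X]: (0,0)[OXO/.XO/..X]-1* (1,0)[.XO/OXO/..X]-1 (2,0)[.XO/.XO/O.X]-1 (2,1)[.XO/.XO/.OX]-1
p3 X@[OXO/.XO/..X]: (1,0)[OXO/XXO/..X]+1* (2,0)[OXO/.XO/X.X]+1 (2,1)[OXO/.XO/.XX]+1
p4 O@[OXO/XXO/..X]: (2,0)[OXO/XXO/O.X]-1* (2,1)[OXO/XXO/.OX]-1
p5 X@[OXO/XXO/O.X]: (2,1)[OXO/XXO/OXX]+1*
p6 O@[OXO/XXO/OXX] terminal -1; root [.XO/..O/..X] d5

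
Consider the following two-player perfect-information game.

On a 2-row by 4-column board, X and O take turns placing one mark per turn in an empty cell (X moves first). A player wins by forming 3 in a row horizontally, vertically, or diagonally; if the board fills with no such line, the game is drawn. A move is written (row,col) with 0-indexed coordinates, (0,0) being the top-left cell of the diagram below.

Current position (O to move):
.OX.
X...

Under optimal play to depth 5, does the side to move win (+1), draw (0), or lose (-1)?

ply 1, O at .OX./X... | (0,0)=+0→OOX./X...*; (0,3)=+0→.OXO/X...; (1,1)=+0→.OX./XO..; (1,2)=+0→.OX./X.O.; (1,3)=+0→.OX./X..O
ply 2, X at OOX./X... | (0,3)=+0→OOXX/X...*; (1,1)=+0→OOX./XX..; (1,2)=+0→OOX./X.X.; (1,3)=+0→OOX./X..X
ply 3, O at OOXX/X... | (1,1)=+0→OOXX/XO..*; (1,2)=+0→OOXX/X.O.; (1,3)=+0→OOXX/X..O
ply 4, X at OOXX/XO.. | (1,2)=+0→OOXX/XOX.*; (1,3)=+0→OOXX/XO.X
ply 5, O at OOXX/XOX. | (1,3)=+0→OOXX/XOXO*
ply 6: OOXX/XOXO is terminal +0 (X); from .OX./X... depth 5

value(.OX./X..., O) = 0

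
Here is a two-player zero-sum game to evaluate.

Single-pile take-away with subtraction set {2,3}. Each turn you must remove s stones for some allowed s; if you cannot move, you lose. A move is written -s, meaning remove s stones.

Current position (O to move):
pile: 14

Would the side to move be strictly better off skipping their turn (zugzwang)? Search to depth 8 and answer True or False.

zugzwang(14, O) = False

p1 O@[14]: -2[12]-1 -3[11]+1*
p2 X@[11]: -2[9]-1* -3[8]-1
p3 O@[9]: -2[7]-1 -3[6]+1*
p4 X@[6]: -2[4]-1* -3[3]-1
p5 O@[4]: -2[2]-1 -3[1]+1*
p6 X@[1] terminal -1; root [14] d8
if O skipped the turn, X would face:
~ p1 X@[14]: -2[12]-1 -3[11]+1*
~ p2 O@[11]: -2[9]-1* -3[8]-1
~ p3 X@[9]: -2[7]-1 -3[6]+1*
~ p4 O@[6]: -2[4]-1* -3[3]-1
~ p5 X@[4]: -2[2]-1 -3[1]+1*
~ p6 O@[1] terminal -1; root [14] d8
compare (O): move=+1 vs pass=-1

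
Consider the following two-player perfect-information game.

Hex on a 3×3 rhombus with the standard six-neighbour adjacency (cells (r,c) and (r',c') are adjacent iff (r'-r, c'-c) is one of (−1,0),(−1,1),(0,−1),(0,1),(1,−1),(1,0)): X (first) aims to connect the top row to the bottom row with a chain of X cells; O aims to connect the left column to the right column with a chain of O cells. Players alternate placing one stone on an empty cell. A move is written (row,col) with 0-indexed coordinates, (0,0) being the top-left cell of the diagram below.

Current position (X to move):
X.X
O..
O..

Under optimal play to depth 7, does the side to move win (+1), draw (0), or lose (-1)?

value(X.X/O../O.., X) = +1

ply 1, X at X.X/O../O.. | (0,1)=-1→XXX/O../O..; (1,1)=-1→X.X/OX./O..; (1,2)=+1→X.X/O.X/O..*; (2,1)=+1→X.X/O../OX.; (2,2)=-1→X.X/O../O.X
ply 2, O at X.X/O.X/O.. | (0,1)=-1→XOX/O.X/O..*; (1,1)=-1→X.X/OOX/O..; (2,1)=-1→X.X/O.X/OO.; (2,2)=-1→X.X/O.X/O.O
ply 3, X at XOX/O.X/O.. | (1,1)=+1→XOX/OXX/O..*; (2,1)=+1→XOX/O.X/OX.; (2,2)=+1→XOX/O.X/O.X
ply 4, O at XOX/OXX/O.. | (2,1)=-1→XOX/OXX/OO.*; (2,2)=-1→XOX/OXX/O.O
ply 5, X at XOX/OXX/OO. | (2,2)=+1→XOX/OXX/OOX*
ply 6: XOX/OXX/OOX is terminal -1 (O); from X.X/O../O.. depth 7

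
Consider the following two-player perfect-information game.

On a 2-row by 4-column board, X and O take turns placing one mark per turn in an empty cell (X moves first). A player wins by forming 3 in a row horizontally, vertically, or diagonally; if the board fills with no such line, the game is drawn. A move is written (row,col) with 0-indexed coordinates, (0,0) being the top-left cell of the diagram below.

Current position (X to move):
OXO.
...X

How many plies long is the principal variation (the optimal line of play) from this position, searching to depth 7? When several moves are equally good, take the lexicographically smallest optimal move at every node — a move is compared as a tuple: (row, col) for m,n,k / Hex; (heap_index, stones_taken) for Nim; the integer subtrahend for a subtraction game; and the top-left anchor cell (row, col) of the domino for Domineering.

[OXO./...X] X move#1: (0,3):+0/OXOX/...X*, (1,0):+0/OXO./X..X, (1,1):+0/OXO./.X.X, (1,2):+0/OXO./..XX
[OXOX/...X] O move#2: (1,0):+0/OXOX/O..X*, (1,1):+0/OXOX/.O.X, (1,2):+0/OXOX/..OX
[OXOX/O..X] X move#3: (1,1):+0/OXOX/OX.X*, (1,2):+0/OXOX/O.XX
[OXOX/OX.X] O move#4: (1,2):+0/OXOX/OXOX*
[OXOX/OXOX] end (terminal +0, X#5); searched OXO./...X to 7

PV length from [OXO./...X]: 4 plies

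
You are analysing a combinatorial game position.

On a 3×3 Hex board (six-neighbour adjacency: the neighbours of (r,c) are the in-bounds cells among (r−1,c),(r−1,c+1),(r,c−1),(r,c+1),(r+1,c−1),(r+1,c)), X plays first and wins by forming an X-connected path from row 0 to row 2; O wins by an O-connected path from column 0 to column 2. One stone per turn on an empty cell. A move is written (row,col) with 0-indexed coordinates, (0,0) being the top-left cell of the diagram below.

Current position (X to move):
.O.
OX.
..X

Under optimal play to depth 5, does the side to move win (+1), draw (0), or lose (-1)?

value(.O./OX./..X, X) = +1

p1 X@[.O./OX./..X]: (0,0)[XO./OX./..X]-1 (0,2)[.OX/OX./..X]+1* (1,2)[.O./OXX/..X]-1 (2,0)[.O./OX./X.X]-1 (2,1)[.O./OX./.XX]-1
p2 O@[.OX/OX./..X]: (0,0)[OOX/OX./..X]-1* (1,2)[.OX/OXO/..X]-1 (2,0)[.OX/OX./O.X]-1 (2,1)[.OX/OX./.OX]-1
p3 X@[OOX/OX./..X]: (1,2)[OOX/OXX/..X]+1* (2,0)[OOX/OX./X.X]+1 (2,1)[OOX/OX./.XX]+1
p4 O@[OOX/OXX/..X] terminal -1; root [.O./OX./..X] d5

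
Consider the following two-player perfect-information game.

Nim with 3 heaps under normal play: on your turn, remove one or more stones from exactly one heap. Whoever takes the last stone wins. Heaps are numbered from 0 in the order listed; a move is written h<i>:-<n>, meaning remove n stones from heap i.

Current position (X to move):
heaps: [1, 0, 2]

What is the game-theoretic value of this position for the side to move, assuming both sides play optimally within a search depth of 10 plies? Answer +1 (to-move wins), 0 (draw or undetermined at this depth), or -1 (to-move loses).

p1 X@[(1,0,2)]: h0:-1[(0,0,2)]-1 h2:-1[(1,0,1)]+1* h2:-2[(1,0,0)]-1
p2 O@[(1,0,1)]: h0:-1[(0,0,1)]-1* h2:-1[(1,0,0)]-1
p3 X@[(0,0,1)]: h2:-1[(0,0,0)]+1*
p4 O@[(0,0,0)] terminal -1; root [(1,0,2)] d10

value((1,0,2), X) = +1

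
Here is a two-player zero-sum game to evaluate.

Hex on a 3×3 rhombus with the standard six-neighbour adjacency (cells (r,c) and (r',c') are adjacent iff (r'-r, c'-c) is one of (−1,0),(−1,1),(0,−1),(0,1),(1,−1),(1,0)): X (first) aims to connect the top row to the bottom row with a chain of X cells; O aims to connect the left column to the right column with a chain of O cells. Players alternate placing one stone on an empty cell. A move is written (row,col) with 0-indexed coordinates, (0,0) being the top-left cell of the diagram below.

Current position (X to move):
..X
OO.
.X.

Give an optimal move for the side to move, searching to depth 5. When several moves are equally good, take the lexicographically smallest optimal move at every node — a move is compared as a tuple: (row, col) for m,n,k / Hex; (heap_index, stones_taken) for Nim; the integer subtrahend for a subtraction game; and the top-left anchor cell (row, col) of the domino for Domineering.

X's best at [..X/OO./.X.]: (1,2)

[..X/OO./.X.] X move#1: (0,0):-1/X.X/OO./.X., (0,1):-1/.XX/OO./.X., (1,2):+1/..X/OOX/.X.*, (2,0):-1/..X/OO./XX., (2,2):-1/..X/OO./.XX
[..X/OOX/.X.] end (terminal -1, O#2); searched ..X/OO./.X. to 5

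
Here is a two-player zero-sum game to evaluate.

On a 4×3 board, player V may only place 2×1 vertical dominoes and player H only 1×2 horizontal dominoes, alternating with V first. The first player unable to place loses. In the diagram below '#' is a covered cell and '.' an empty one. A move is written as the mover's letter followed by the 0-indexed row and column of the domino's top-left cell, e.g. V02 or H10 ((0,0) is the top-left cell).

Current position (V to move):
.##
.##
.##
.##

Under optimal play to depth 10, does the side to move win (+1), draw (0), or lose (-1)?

p1 V@[.##/.##/.##/.##]: V00[###/###/.##/.##]+1* V10[.##/###/###/.##]+1 V20[.##/.##/###/###]+1
p2 H@[###/###/.##/.##] terminal -1; root [.##/.##/.##/.##] d10

value(.##/.##/.##/.##, V) = +1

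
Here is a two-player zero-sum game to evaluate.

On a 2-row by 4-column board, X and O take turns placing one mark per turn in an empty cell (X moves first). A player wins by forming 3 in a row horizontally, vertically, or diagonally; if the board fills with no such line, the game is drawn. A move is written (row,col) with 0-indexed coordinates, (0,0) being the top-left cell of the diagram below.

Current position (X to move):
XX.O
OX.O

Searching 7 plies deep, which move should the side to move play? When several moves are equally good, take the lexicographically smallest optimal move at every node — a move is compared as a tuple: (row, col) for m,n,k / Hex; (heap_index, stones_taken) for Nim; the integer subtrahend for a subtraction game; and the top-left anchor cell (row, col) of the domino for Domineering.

X's best at [XX.O/OX.O]: (0,2)

ply 1, X at XX.O/OX.O | (0,2)=+1→XXXO/OX.O*; (1,2)=+0→XX.O/OXXO
ply 2: XXXO/OX.O is terminal -1 (O); from XX.O/OX.O depth 7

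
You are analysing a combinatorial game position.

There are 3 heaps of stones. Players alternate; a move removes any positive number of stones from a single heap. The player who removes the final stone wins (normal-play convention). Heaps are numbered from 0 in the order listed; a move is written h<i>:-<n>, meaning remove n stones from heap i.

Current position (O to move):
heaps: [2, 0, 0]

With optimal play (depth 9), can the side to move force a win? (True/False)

ply 1, O at (2,0,0) | h0:-1=-1→(1,0,0); h0:-2=+1→(0,0,0)*
ply 2: (0,0,0) is terminal -1 (X); from (2,0,0) depth 9

O winning at [(2,0,0)]: True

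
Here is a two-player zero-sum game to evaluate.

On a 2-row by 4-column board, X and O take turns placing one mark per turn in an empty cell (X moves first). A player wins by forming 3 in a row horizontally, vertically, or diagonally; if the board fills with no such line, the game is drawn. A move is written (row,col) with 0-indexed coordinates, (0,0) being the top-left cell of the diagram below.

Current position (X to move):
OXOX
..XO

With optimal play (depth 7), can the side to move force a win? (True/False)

ply 1, X at OXOX/..XO | (1,0)=+0→OXOX/X.XO*; (1,1)=+0→OXOX/.XXO
ply 2, O at OXOX/X.XO | (1,1)=+0→OXOX/XOXO*
ply 3: OXOX/XOXO is terminal +0 (X); from OXOX/..XO depth 7

X winning at [OXOX/..XO]: False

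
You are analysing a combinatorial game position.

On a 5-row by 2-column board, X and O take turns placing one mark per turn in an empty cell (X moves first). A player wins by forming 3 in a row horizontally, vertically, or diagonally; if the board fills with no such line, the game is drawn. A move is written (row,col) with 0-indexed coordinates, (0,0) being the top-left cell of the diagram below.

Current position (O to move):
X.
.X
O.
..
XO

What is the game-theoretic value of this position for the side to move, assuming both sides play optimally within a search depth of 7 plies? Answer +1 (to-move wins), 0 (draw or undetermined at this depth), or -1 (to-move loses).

p1 O@[X./.X/O./../XO]: (0,1)[XO/.X/O./../XO]+0* (1,0)[X./OX/O./../XO]+0 (2,1)[X./.X/OO/../XO]+0 (3,0)[X./.X/O./O./XO]+0 (3,1)[X./.X/O./.O/XO]+0
p2 X@[XO/.X/O./../XO]: (1,0)[XO/XX/O./../XO]+0* (2,1)[XO/.X/OX/../XO]+0 (3,0)[XO/.X/O./X./XO]+0 (3,1)[XO/.X/O./.X/XO]+0
p3 O@[XO/XX/O./../XO]: (2,1)[XO/XX/OO/../XO]+0* (3,0)[XO/XX/O./O./XO]+0 (3,1)[XO/XX/O./.O/XO]+0
p4 X@[XO/XX/OO/../XO]: (3,0)[XO/XX/OO/X./XO]-1 (3,1)[XO/XX/OO/.X/XO]+0*
p5 O@[XO/XX/OO/.X/XO]: (3,0)[XO/XX/OO/OX/XO]+0*
p6 X@[XO/XX/OO/OX/XO] terminal +0; root [X./.X/O./../XO] d7

value(X./.X/O./../XO, O) = 0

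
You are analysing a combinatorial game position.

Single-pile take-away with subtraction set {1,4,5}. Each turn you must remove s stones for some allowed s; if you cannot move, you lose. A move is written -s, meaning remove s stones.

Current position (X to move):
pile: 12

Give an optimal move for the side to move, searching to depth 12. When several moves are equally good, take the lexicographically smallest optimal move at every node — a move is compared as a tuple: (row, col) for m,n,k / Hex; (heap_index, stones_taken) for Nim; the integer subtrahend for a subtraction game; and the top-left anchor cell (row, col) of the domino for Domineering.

X's best at [12]: -4

ply 1, X at 12 | -1=-1→11; -4=+1→8*; -5=-1→7
ply 2, O at 8 | -1=-1→7*; -4=-1→4; -5=-1→3
ply 3, X at 7 | -1=-1→6; -4=-1→3; -5=+1→2*
ply 4, O at 2 | -1=-1→1*
ply 5, X at 1 | -1=+1→0*
ply 6: 0 is terminal -1 (O); from 12 depth 12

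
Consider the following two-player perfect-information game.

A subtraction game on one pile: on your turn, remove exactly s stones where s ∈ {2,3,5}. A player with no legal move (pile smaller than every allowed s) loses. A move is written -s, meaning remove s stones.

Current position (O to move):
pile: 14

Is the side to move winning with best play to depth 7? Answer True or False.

O winning at [14]: False

ply 1, O at 14 | -2=-1→12*; -3=-1→11; -5=-1→9
ply 2, X at 12 | -2=-1→10; -3=-1→9; -5=+1→7*
ply 3, O at 7 | -2=-1→5*; -3=-1→4; -5=-1→2
ply 4, X at 5 | -2=-1→3; -3=-1→2; -5=+1→0*
ply 5: 0 is terminal -1 (O); from 14 depth 7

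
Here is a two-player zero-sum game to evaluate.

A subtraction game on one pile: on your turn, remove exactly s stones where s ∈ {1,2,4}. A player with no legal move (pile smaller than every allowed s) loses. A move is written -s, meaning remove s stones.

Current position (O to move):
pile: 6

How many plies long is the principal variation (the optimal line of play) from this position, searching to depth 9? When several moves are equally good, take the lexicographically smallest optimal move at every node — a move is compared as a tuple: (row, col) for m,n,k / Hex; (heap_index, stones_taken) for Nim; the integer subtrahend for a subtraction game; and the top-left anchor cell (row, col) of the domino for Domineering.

PV length from [6]: 4 plies

p1 O@[6]: -1[5]-1* -2[4]-1 -4[2]-1
p2 X@[5]: -1[4]-1 -2[3]+1* -4[1]-1
p3 O@[3]: -1[2]-1* -2[1]-1
p4 X@[2]: -1[1]-1 -2[0]+1*
p5 O@[0] terminal -1; root [6] d9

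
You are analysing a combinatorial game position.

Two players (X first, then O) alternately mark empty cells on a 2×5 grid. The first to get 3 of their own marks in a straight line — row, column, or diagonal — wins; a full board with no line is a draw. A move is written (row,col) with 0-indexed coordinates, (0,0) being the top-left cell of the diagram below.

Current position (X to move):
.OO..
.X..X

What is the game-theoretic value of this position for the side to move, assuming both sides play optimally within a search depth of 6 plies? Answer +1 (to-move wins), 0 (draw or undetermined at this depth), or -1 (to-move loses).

ply 1, X at .OO../.X..X | (0,0)=-1→XOO../.X..X*; (0,3)=-1→.OOX./.X..X; (0,4)=-1→.OO.X/.X..X; (1,0)=-1→.OO../XX..X; (1,2)=-1→.OO../.XX.X; (1,3)=-1→.OO../.X.XX
ply 2, O at XOO../.X..X | (0,3)=+1→XOOO./.X..X*; (0,4)=+0→XOO.O/.X..X; (1,0)=+0→XOO../OX..X; (1,2)=+0→XOO../.XO.X; (1,3)=+0→XOO../.X.OX
ply 3: XOOO./.X..X is terminal -1 (X); from .OO../.X..X depth 6

value(.OO../.X..X, X) = -1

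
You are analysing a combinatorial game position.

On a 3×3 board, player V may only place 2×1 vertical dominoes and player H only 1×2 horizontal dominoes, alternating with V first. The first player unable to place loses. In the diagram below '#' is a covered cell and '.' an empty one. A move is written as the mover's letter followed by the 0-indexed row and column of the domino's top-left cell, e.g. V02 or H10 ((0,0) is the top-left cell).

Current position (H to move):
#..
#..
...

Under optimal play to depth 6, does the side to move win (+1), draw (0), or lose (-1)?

value(#../#../..., H) = +1

[#../#../...] H move#1: H01:-1/###/#../..., H11:+1/#../###/...*, H20:-1/#../#../##., H21:-1/#../#../.##
[#../###/...] end (terminal -1, V#2); searched #../#../... to 6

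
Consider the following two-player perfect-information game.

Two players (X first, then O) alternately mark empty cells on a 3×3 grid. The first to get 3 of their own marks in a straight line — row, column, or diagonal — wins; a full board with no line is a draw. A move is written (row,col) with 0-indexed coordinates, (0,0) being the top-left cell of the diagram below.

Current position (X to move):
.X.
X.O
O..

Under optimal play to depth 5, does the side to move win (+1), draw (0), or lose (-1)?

p1 X@[.X./X.O/O..]: (0,0)[XX./X.O/O..]-1 (0,2)[.XX/X.O/O..]+0* (1,1)[.X./XXO/O..]+0 (2,1)[.X./X.O/OX.]+0 (2,2)[.X./X.O/O.X]+0
p2 O@[.XX/X.O/O..]: (0,0)[OXX/X.O/O..]+0* (1,1)[.XX/XOO/O..]-1 (2,1)[.XX/X.O/OO.]-1 (2,2)[.XX/X.O/O.O]-1
p3 X@[OXX/X.O/O..]: (1,1)[OXX/XXO/O..]+0* (2,1)[OXX/X.O/OX.]+0 (2,2)[OXX/X.O/O.X]+0
p4 O@[OXX/XXO/O..]: (2,1)[OXX/XXO/OO.]+0* (2,2)[OXX/XXO/O.O]-1
p5 X@[OXX/XXO/OO.]: (2,2)[OXX/XXO/OOX]+0*
p6 O@[OXX/XXO/OOX] terminal +0; root [.X./X.O/O..] d5

value(.X./X.O/O.., X) = 0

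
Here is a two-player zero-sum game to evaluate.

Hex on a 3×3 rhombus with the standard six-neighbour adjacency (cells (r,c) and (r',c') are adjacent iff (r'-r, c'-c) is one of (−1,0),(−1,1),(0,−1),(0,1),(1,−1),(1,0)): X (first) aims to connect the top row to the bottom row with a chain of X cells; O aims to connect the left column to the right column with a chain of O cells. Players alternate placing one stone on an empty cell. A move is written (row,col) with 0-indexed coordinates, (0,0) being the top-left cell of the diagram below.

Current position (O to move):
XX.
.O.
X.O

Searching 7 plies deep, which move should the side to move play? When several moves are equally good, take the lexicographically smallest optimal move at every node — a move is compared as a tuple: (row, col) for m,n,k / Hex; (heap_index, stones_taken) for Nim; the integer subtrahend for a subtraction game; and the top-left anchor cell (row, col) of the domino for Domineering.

p1 O@[XX./.O./X.O]: (0,2)[XXO/.O./X.O]-1 (1,0)[XX./OO./X.O]+1* (1,2)[XX./.OO/X.O]-1 (2,1)[XX./.O./XOO]-1
p2 X@[XX./OO./X.O]: (0,2)[XXX/OO./X.O]-1* (1,2)[XX./OOX/X.O]-1 (2,1)[XX./OO./XXO]-1
p3 O@[XXX/OO./X.O]: (1,2)[XXX/OOO/X.O]+1* (2,1)[XXX/OO./XOO]+1
p4 X@[XXX/OOO/X.O] terminal -1; root [XX./.O./X.O] d7

O's best at [XX./.O./X.O]: (1,0)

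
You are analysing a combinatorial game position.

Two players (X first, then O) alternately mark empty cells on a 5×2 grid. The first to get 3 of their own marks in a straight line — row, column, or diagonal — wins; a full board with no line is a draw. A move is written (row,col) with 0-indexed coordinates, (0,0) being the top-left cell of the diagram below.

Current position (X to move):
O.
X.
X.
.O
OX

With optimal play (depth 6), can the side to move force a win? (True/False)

X winning at [O./X./X./.O/OX]: True

ply 1, X at O./X./X./.O/OX | (0,1)=+0→OX/X./X./.O/OX; (1,1)=+0→O./XX/X./.O/OX; (2,1)=+0→O./X./XX/.O/OX; (3,0)=+1→O./X./X./XO/OX*
ply 2: O./X./X./XO/OX is terminal -1 (O); from O./X./X./.O/OX depth 6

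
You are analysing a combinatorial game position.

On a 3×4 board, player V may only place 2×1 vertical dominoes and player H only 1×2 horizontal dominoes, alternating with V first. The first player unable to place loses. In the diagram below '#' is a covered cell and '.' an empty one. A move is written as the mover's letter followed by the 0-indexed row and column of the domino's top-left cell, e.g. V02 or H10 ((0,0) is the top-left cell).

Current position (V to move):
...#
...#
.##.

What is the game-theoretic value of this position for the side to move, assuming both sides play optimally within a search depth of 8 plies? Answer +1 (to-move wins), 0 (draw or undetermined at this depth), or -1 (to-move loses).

p1 V@[...#/...#/.##.]: V00[#..#/#..#/.##.]-1 V01[.#.#/.#.#/.##.]+1* V02[..##/..##/.##.]-1 V10[...#/#..#/###.]-1
p2 H@[.#.#/.#.#/.##.] terminal -1; root [...#/...#/.##.] d8

value(...#/...#/.##., V) = +1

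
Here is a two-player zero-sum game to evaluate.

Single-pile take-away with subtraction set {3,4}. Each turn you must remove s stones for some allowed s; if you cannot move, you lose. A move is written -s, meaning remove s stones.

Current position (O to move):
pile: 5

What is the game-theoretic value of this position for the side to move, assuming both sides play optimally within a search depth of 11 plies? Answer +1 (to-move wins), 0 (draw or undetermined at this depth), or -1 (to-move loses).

value(5, O) = +1

ply 1, O at 5 | -3=+1→2*; -4=+1→1
ply 2: 2 is terminal -1 (X); from 5 depth 11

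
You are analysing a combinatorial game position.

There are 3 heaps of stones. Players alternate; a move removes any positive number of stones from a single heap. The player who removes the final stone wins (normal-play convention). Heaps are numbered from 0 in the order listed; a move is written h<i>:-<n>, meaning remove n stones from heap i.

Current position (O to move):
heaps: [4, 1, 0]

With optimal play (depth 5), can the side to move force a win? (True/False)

p1 O@[(4,1,0)]: h0:-1[(3,1,0)]-1 h0:-2[(2,1,0)]-1 h0:-3[(1,1,0)]+1* h0:-4[(0,1,0)]-1 h1:-1[(4,0,0)]-1
p2 X@[(1,1,0)]: h0:-1[(0,1,0)]-1* h1:-1[(1,0,0)]-1
p3 O@[(0,1,0)]: h1:-1[(0,0,0)]+1*
p4 X@[(0,0,0)] terminal -1; root [(4,1,0)] d5

O winning at [(4,1,0)]: True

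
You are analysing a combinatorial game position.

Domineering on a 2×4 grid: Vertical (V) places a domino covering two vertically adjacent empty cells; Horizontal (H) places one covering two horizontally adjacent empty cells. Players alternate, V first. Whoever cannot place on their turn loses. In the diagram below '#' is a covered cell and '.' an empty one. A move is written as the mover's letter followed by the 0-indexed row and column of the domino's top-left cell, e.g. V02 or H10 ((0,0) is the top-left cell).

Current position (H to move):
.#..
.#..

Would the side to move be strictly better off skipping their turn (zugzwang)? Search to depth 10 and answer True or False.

p1 H@[.#../.#..]: H02[.###/.#..]+1* H12[.#../.###]+1
p2 V@[.###/.#..]: V00[####/##..]-1*
p3 H@[####/##..]: H12[####/####]+1*
p4 V@[####/####] terminal -1; root [.#../.#..] d10
pass branch (V moves first from the same position):
  | p1 V@[.#../.#..]: V00[##../##..]-1 V02[.##./.##.]+1* V03[.#.#/.#.#]+1
  | p2 H@[.##./.##.] terminal -1; root [.#../.#..] d10
H moving scores +1; H passing scores -1

zugzwang(.#../.#.., H) = False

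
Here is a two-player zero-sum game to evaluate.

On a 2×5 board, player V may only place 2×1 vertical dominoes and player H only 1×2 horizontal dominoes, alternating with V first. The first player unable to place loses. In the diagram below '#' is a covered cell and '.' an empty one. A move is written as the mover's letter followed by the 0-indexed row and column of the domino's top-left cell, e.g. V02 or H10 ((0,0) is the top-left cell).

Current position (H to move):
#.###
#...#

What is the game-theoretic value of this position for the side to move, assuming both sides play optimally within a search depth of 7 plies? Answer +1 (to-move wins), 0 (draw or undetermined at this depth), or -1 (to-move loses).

ply 1, H at #.###/#...# | H11=+1→#.###/###.#*; H12=-1→#.###/#.###
ply 2: #.###/###.# is terminal -1 (V); from #.###/#...# depth 7

value(#.###/#...#, H) = +1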